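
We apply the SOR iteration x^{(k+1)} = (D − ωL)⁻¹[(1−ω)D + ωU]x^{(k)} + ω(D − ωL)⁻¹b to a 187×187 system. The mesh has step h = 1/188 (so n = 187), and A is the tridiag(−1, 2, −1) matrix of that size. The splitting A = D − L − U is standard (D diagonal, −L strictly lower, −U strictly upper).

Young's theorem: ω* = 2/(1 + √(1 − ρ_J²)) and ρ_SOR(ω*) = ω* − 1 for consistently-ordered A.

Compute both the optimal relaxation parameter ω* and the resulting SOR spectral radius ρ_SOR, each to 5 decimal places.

ω* = 1.96713, ρ_SOR = 0.96713

With n=187, ρ(Jacobi) = cos(π/188) = 0.99986.
√(1−ρ_J²) = |sin(π/188)| = 0.016710
Young: ω* = 2/(1+√(1−ρ_J²)) = 2/(1+0.016710) = 2/1.016710 = 1.96713.
ρ_SOR = ω* − 1 ≈ 0.96713.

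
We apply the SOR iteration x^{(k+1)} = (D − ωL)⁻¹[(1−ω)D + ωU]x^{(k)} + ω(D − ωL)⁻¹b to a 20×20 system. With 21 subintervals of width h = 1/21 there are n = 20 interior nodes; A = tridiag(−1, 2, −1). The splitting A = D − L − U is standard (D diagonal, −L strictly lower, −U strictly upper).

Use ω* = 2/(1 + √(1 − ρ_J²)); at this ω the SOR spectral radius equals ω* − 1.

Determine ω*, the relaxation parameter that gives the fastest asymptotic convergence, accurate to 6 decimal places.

½·tridiag(1,0,1) at n=20: λ_k = cos(kπ/21); max |λ| at k=1 ⇒ ρ_J = cos(π/21) ≈ 0.988831.
√(1−ρ_J²) = |sin(π/21)| = 0.1490423
Young: ω* = 2/(1+√(1−ρ_J²)) = 2/(1+0.1490423) = 2/1.1490423 = 1.740580.
At ω = 1.740580 every |λ(B_ω)| = ω−1, so ρ_SOR = 0.740580.

ω* = 1.740580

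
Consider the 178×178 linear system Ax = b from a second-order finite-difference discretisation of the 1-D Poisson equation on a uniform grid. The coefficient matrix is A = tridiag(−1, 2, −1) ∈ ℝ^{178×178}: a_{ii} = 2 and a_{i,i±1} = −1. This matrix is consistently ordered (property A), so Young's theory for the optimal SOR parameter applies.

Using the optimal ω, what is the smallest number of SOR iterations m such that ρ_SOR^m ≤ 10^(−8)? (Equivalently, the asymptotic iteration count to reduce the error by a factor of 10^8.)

m = 525

n=178: λ(B_J) = 1 − λ(A)/2 = cos(kπ/179); k=1 gives ρ_J = 0.9998460.
root = sin(π/179) = 0.0175499  (since 1−cos² = sin²).
[ω*] 2 ÷ (1 + 0.0175499) = 2 ÷ 1.0175499 = 1.9655056.
[ρ_SOR] ω* − 1 = 0.9655056.
m ≥ 8·ln10 / (−ln 0.9655056) = 524.755; smallest integer m = 525.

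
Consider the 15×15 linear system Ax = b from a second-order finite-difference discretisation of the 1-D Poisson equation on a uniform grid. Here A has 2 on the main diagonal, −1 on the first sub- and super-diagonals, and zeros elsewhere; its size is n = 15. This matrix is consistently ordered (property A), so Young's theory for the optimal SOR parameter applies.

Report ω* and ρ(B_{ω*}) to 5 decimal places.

½·tridiag(1,0,1) at n=15: λ_k = cos(kπ/16); max |λ| at k=1 ⇒ ρ_J = cos(π/16) ≈ 0.98079.
root = sin(π/16) = 0.195090  (since 1−cos² = sin²).
[ω*] 2 ÷ (1 + 0.195090) = 2 ÷ 1.195090 = 1.67351.
ρ_SOR = ω* − 1 = 1.67351 − 1 = 0.67351.

ω* = 1.67351, ρ_SOR = 0.67351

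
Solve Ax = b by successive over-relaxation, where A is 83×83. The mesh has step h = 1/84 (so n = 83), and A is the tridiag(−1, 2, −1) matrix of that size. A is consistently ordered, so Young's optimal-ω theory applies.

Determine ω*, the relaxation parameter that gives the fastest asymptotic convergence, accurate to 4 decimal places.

ω* = 1.9279

ρ_J = max_k |cos(kπ/84)| = cos(π/84) = 0.9993
√(1 − cos²(π/84)) = sin(π/84) ≈ 0.03739.
[ω*] 2 ÷ (1 + 0.03739) = 2 ÷ 1.03739 = 1.9279.
Hence ρ(B_{ω*}) = 1.9279 − 1 = 0.9279.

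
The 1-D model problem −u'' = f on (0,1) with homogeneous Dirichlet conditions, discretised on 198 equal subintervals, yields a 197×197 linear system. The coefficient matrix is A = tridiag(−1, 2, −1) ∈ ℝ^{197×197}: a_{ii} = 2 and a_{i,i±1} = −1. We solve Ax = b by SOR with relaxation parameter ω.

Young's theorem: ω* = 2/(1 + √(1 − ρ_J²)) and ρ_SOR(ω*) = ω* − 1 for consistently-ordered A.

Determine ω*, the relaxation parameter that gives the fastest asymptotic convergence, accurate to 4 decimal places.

½·tridiag(1,0,1) at n=197: λ_k = cos(kπ/198); max |λ| at k=1 ⇒ ρ_J = cos(π/198) ≈ 0.9999.
root = sin(π/198) = 0.01587  (since 1−cos² = sin²).
ω* = 2/(1+0.01587) = 1.9688
At ω = 1.9688 every |λ(B_ω)| = ω−1, so ρ_SOR = 0.9688.

ω* = 1.9688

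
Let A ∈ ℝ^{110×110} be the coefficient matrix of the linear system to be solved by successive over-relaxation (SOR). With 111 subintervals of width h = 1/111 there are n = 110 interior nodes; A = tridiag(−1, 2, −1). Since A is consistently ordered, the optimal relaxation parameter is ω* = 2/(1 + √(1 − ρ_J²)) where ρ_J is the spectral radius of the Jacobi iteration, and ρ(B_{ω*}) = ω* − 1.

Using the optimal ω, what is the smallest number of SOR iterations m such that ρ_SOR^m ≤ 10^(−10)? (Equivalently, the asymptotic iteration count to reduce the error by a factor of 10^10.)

ρ_J = max_k |cos(kπ/111)| = cos(π/111) = 0.9995995
root = sin(π/111) = 0.0282989  (since 1−cos² = sin²).
ω* = 2 / (1 + 0.0282989) = 2 / 1.0282989 ≈ 1.9449598.
ρ_SOR = ω* − 1 = 1.9449598 − 1 = 0.9449598.
m ≥ 10·ln10 / (−ln 0.9449598) = 406.725; smallest integer m = 407.

m = 407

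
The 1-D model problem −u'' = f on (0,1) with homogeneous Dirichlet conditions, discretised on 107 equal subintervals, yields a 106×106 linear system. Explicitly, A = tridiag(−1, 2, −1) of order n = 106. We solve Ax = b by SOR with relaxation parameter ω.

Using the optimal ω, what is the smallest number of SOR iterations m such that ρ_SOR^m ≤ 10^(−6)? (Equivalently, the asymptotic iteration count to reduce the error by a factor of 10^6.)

½·tridiag(1,0,1) at n=106: λ_k = cos(kπ/107); max |λ| at k=1 ⇒ ρ_J = cos(π/107) ≈ 0.9995690.
√(1 − cos²(π/107)) = sin(π/107) ≈ 0.0293565.
ω* = 2/(1+0.0293565) = 1.9429615
[ρ_SOR] ω* − 1 = 0.9429615.
m ≥ 6·ln10 / (−ln 0.9429615) = 235.238; smallest integer m = 236.

m = 236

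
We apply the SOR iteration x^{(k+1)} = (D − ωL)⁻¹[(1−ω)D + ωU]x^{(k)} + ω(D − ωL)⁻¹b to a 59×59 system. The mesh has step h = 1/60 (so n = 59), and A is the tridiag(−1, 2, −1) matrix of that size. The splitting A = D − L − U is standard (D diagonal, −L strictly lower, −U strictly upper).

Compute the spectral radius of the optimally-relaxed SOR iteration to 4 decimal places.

ρ_SOR = 0.9005

ρ_J = max_k |cos(kπ/60)| = cos(π/60) = 0.9986
root = sin(π/60) = 0.05234  (since 1−cos² = sin²).
ω* = 2/(1 + 0.05234) = 2/1.05234 = 1.9005.
ρ_SOR = ω* − 1 = 1.9005 − 1 = 0.9005.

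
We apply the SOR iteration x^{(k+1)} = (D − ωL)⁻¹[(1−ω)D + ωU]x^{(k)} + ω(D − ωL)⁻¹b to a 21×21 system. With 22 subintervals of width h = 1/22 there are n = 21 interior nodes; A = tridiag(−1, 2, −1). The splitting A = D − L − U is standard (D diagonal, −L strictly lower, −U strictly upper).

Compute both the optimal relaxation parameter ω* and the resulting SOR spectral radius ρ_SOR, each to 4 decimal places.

ω* = 1.7508, ρ_SOR = 0.7508

With n=21, ρ(Jacobi) = cos(π/22) = 0.9898.
√(1 − cos²(π/22)) = sin(π/22) ≈ 0.14231.
So ω* = 2/1.14231 = 1.7508 (Young).
ρ_SOR = ω* − 1 = 1.7508 − 1 = 0.7508.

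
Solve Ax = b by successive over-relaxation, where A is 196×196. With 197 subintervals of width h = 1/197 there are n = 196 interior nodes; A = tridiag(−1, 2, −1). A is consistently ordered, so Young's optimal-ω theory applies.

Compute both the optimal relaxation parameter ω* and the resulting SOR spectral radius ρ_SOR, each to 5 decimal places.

ω* = 1.96861, ρ_SOR = 0.96861

½·tridiag(1,0,1) at n=196: λ_k = cos(kπ/197); max |λ| at k=1 ⇒ ρ_J = cos(π/197) ≈ 0.99987.
√(1 − cos²(π/197)) = sin(π/197) ≈ 0.015946.
Young: ω* = 2/(1+√(1−ρ_J²)) = 2/(1+0.015946) = 2/1.015946 = 1.96861.
ρ_SOR = ω* − 1 ≈ 0.96861.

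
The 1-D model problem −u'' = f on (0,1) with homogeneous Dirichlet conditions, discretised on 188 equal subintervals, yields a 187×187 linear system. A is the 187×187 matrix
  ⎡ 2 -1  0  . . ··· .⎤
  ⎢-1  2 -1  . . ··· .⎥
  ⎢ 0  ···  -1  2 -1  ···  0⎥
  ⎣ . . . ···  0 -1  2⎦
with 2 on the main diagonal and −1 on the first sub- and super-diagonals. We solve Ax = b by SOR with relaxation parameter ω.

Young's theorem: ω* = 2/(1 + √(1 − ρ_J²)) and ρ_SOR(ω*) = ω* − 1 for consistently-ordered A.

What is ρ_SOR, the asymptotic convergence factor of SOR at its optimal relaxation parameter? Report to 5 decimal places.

n=187: λ(B_J) = 1 − λ(A)/2 = cos(kπ/188); k=1 gives ρ_J = 0.99986.
√(1−ρ_J²) simplifies to sin(π/188) = 0.016710.
Young: ω* = 2/(1+√(1−ρ_J²)) = 2/(1+0.016710) = 2/1.016710 = 1.96713.
At ω = 1.96713 every |λ(B_ω)| = ω−1, so ρ_SOR = 0.96713.

ρ_SOR = 0.96713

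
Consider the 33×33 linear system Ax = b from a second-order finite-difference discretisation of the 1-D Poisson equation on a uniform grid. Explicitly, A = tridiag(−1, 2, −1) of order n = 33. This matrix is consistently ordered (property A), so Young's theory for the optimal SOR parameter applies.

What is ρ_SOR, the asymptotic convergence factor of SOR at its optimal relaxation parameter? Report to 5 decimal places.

½·tridiag(1,0,1) at n=33: λ_k = cos(kπ/34); max |λ| at k=1 ⇒ ρ_J = cos(π/34) ≈ 0.99573.
1 − cos²(π/34) = sin²(π/34) ⇒ √(1−ρ_J²) = sin(π/34) = 0.092268.
ω* = 2/(1 + 0.092268) = 2/1.092268 = 1.83105.
ρ_SOR = ω* − 1 ≈ 0.83105.

ρ_SOR = 0.83105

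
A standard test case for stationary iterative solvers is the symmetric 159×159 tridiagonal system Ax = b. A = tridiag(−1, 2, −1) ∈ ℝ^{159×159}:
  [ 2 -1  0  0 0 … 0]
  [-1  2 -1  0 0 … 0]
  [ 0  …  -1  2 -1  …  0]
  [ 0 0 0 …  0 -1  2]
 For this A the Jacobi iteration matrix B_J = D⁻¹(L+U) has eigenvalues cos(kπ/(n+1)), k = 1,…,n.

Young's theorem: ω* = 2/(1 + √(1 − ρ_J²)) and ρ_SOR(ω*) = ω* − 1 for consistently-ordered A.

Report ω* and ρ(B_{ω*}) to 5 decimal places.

[ρ_J] n=159: ρ(B_J) = cos(π/(n+1)) = cos(π/160) = 0.99981.
√(1−ρ_J²) simplifies to sin(π/160) = 0.019634.
ω* = 2/(1 + 0.019634) = 2/1.019634 = 1.96149.
ρ_SOR = ω* − 1 ≈ 0.96149.

ω* = 1.96149, ρ_SOR = 0.96149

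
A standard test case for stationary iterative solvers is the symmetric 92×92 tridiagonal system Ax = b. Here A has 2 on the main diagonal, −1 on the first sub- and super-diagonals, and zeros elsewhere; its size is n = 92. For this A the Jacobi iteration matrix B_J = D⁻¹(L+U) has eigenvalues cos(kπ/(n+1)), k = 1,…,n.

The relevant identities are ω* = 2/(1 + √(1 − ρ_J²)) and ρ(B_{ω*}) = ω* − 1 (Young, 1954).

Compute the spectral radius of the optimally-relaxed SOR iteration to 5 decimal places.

ρ_SOR = 0.93466

½·tridiag(1,0,1) at n=92: λ_k = cos(kπ/93); max |λ| at k=1 ⇒ ρ_J = cos(π/93) ≈ 0.99943.
1 − cos²(π/93) = sin²(π/93) ⇒ √(1−ρ_J²) = sin(π/93) = 0.033774.
So ω* = 2/1.033774 = 1.93466 (Young).
ρ_SOR = ω* − 1 = 1.93466 − 1 = 0.93466.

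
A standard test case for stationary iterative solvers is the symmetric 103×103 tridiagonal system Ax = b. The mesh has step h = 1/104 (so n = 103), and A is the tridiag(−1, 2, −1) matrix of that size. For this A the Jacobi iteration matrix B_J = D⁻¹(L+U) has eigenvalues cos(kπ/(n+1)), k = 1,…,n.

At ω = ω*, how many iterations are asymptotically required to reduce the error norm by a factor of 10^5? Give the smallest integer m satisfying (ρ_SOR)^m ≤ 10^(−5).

With n=103, ρ(Jacobi) = cos(π/104) = 0.9995438.
√(1−ρ_J²) simplifies to sin(π/104) = 0.0302030.
[ω*] 2 ÷ (1 + 0.0302030) = 2 ÷ 1.0302030 = 1.9413650.
and ρ(B_{ω*}) = 1.9413650 − 1 = 0.9413650.
ρ_SOR^m ≤ 10^(−5) ⇔ m ≥ 5·ln10/(−ln 0.9413650) = 11.5129/0.0604243 = 190.534; m = ⌈190.534⌉ = 191.

m = 191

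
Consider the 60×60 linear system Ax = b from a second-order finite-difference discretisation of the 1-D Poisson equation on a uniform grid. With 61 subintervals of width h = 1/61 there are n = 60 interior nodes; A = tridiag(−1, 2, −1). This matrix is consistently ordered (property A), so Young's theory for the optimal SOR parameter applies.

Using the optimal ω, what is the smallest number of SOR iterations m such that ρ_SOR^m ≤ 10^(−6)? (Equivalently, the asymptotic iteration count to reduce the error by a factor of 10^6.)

m = 135

½·tridiag(1,0,1) at n=60: λ_k = cos(kπ/61); max |λ| at k=1 ⇒ ρ_J = cos(π/61) ≈ 0.9986741.
root = sin(π/61) = 0.0514788  (since 1−cos² = sin²).
[ω*] 2 ÷ (1 + 0.0514788) = 2 ÷ 1.0514788 = 1.9020830.
ρ_SOR = ω* − 1 = 1.9020830 − 1 = 0.9020830.
ρ_SOR^m ≤ 10^(−6) ⇔ m ≥ 6·ln10/(−ln 0.9020830) = 13.8155/0.103049 = 134.067; m = ⌈134.067⌉ = 135.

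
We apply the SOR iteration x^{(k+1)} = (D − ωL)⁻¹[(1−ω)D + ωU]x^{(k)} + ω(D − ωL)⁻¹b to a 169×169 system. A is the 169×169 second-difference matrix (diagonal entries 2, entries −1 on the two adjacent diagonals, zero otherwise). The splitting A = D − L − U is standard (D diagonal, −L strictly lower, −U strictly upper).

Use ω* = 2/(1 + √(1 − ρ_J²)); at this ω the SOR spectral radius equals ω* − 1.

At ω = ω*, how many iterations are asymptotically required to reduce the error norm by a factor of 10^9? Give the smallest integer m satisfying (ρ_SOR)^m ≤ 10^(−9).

m = 561

[ρ_J] n=169: ρ(B_J) = cos(π/(n+1)) = cos(π/170) = 0.9998293.
√(1−ρ_J²) simplifies to sin(π/170) = 0.0184789.
ω* = 2/(1+0.0184789) = 1.9637127
ρ_SOR = ω* − 1 = 1.9637127 − 1 = 0.9637127.
m ≥ 9·ln10 / (−ln 0.9637127) = 560.663; smallest integer m = 561.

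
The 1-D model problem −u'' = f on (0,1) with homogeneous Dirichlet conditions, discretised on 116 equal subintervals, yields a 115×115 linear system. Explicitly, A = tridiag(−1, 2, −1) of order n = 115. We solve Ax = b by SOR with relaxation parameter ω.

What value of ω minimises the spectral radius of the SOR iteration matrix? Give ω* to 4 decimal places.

ω* = 1.9473

[ρ_J] n=115: ρ(B_J) = cos(π/(n+1)) = cos(π/116) = 0.9996.
√(1−ρ_J²) simplifies to sin(π/116) = 0.02708.
ω* = 2 / (1 + 0.02708) = 2 / 1.02708 ≈ 1.9473.
At ω = 1.9473 every |λ(B_ω)| = ω−1, so ρ_SOR = 0.9473.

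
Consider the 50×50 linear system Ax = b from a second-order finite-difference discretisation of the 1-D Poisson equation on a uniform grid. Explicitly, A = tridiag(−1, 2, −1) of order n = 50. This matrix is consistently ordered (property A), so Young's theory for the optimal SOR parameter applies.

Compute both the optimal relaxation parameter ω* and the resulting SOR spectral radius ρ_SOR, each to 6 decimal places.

ρ_J = max_k |cos(kπ/51)| = cos(π/51) = 0.998103
root = sin(π/51) = 0.0615609  (since 1−cos² = sin²).
Then 2/(1+√(1−ρ_J²)) = 2/(1+0.0615609); ω* = 2/1.0615609 = 1.884018.
[ρ_SOR] ω* − 1 = 0.884018.

ω* = 1.884018, ρ_SOR = 0.884018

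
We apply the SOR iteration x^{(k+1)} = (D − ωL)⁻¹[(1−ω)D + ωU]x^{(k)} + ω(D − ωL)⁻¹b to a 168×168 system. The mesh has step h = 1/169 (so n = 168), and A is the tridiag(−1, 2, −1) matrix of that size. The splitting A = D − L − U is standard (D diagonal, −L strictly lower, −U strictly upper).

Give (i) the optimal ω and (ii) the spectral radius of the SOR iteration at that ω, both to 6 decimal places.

n=168: λ(B_J) = 1 − λ(A)/2 = cos(kπ/169); k=1 gives ρ_J = 0.999827.
root = sin(π/169) = 0.0185882  (since 1−cos² = sin²).
ω* = 2/(1+0.0185882) = 1.963502
ρ(B_{ω*}) = ω*−1 = 0.963502

ω* = 1.963502, ρ_SOR = 0.963502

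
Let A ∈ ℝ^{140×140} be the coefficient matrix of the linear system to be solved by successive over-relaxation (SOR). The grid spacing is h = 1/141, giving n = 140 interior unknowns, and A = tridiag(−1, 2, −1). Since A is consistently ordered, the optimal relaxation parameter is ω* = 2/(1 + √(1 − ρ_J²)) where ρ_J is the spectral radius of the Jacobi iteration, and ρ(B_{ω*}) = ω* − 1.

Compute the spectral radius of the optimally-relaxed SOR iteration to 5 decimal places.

ρ_SOR = 0.95641

n=140: λ(B_J) = 1 − λ(A)/2 = cos(kπ/141); k=1 gives ρ_J = 0.99975.
root = sin(π/141) = 0.022279  (since 1−cos² = sin²).
Young: ω* = 2/(1+√(1−ρ_J²)) = 2/(1+0.022279) = 2/1.022279 = 1.95641.
Hence ρ(B_{ω*}) = 1.95641 − 1 = 0.95641.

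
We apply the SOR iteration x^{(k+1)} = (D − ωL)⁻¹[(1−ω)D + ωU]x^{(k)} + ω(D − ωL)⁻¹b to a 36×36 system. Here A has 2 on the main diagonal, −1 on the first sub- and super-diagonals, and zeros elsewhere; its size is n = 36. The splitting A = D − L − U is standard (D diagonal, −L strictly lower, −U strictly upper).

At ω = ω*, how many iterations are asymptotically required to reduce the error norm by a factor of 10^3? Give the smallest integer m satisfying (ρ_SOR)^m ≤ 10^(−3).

m = 41

With n=36, ρ(Jacobi) = cos(π/37) = 0.9963975.
√(1−ρ_J²) simplifies to sin(π/37) = 0.0848059.
[ω*] 2 ÷ (1 + 0.0848059) = 2 ÷ 1.0848059 = 1.8436478.
and ρ(B_{ω*}) = 1.8436478 − 1 = 0.8436478.
Need (0.8436478)^m ≤ 10^(−3): m ≥ 3·ln10/|ln 0.8436478| = 6.90776/0.17002 = 40.629 ⇒ m = 41.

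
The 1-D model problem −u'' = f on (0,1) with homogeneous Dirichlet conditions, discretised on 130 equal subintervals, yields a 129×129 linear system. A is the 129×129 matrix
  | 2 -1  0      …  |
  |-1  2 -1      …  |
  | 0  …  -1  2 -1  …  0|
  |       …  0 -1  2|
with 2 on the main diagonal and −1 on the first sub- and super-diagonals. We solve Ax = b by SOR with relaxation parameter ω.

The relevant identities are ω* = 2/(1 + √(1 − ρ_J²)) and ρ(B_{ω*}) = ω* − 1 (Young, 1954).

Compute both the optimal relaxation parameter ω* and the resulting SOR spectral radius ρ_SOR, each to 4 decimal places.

With n=129, ρ(Jacobi) = cos(π/130) = 0.9997.
√(1 − cos²(π/130)) = sin(π/130) ≈ 0.02416.
Young: ω* = 2/(1+√(1−ρ_J²)) = 2/(1+0.02416) = 2/1.02416 = 1.9528.
[ρ_SOR] ω* − 1 = 0.9528.

ω* = 1.9528, ρ_SOR = 0.9528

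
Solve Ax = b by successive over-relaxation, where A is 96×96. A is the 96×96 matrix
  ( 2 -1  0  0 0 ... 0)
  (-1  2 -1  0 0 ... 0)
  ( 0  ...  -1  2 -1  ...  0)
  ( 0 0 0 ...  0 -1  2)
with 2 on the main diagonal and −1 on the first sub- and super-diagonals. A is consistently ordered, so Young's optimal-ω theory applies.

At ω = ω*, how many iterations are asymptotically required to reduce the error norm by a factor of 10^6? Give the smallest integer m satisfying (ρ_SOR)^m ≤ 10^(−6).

m = 214

spectrum of D⁻¹(L+U) = {cos(kπ/97) : 1≤k≤96}; ρ_J = cos(π/97) = 0.9994756.
√(1−ρ_J²) = |sin(π/97)| = 0.0323819
ω* = 2 / (1 + 0.0323819) = 2 / 1.0323819 ≈ 1.9372676.
At ω = 1.9372676 every |λ(B_ω)| = ω−1, so ρ_SOR = 0.9372676.
ρ_SOR^m ≤ 10^(−6) ⇔ m ≥ 6·ln10/(−ln 0.9372676) = 13.8155/0.0647864 = 213.247; m = ⌈213.247⌉ = 214.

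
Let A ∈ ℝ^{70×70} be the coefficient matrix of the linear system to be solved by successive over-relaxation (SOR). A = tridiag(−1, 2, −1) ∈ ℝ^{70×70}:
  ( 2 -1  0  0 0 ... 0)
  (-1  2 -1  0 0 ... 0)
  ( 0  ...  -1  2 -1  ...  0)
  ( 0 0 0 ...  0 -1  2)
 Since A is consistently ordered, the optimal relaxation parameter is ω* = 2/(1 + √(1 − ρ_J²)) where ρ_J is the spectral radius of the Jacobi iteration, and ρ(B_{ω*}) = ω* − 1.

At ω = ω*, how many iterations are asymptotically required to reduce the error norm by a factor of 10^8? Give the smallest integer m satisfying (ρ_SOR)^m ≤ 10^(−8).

m = 209

spectrum of D⁻¹(L+U) = {cos(kπ/71) : 1≤k≤70}; ρ_J = cos(π/71) = 0.9990212.
root = sin(π/71) = 0.0442333  (since 1−cos² = sin²).
Then 2/(1+√(1−ρ_J²)) = 2/(1+0.0442333); ω* = 2/1.0442333 = 1.9152808.
At ω = 1.9152808 every |λ(B_ω)| = ω−1, so ρ_SOR = 0.9152808.
m ≥ 8·ln10 / (−ln 0.9152808) = 208.086; smallest integer m = 209.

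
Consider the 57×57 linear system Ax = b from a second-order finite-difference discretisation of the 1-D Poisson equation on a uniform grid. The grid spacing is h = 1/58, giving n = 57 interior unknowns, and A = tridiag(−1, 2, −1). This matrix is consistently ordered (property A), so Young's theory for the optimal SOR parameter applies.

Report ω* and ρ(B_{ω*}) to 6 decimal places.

ω* = 1.897283, ρ_SOR = 0.897283

With n=57, ρ(Jacobi) = cos(π/58) = 0.998533.
√(1−ρ_J²) = |sin(π/58)| = 0.0541389
ω* = 2/(1 + 0.0541389) = 2/1.0541389 = 1.897283.
and ρ(B_{ω*}) = 1.897283 − 1 = 0.897283.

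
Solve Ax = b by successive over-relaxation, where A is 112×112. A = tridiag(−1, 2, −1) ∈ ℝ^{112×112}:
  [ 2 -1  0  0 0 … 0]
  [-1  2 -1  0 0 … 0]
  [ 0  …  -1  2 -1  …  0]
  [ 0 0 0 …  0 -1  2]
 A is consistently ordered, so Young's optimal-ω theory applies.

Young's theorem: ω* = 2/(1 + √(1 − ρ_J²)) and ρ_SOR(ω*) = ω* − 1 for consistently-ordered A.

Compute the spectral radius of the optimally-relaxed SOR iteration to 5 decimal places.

ρ_SOR = 0.94591

B_J for the 112×112 system has eigenvalues cos(kπ/113); ρ_J = cos(π/113) = 0.99961.
1 − cos²(π/113) = sin²(π/113) ⇒ √(1−ρ_J²) = sin(π/113) = 0.027798.
Young: ω* = 2/(1+√(1−ρ_J²)) = 2/(1+0.027798) = 2/1.027798 = 1.94591.
ρ(B_{ω*}) = ω*−1 = 0.94591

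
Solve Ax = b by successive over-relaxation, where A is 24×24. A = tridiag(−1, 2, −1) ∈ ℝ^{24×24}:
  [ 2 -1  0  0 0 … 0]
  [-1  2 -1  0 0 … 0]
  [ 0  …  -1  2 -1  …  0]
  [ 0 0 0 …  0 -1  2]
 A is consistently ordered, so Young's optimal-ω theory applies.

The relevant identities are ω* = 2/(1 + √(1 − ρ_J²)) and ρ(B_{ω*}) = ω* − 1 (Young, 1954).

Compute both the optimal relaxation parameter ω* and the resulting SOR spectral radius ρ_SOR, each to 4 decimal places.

ω* = 1.7773, ρ_SOR = 0.7773

ρ_J = max_k |cos(kπ/25)| = cos(π/25) = 0.9921
1 − cos²(π/25) = sin²(π/25) ⇒ √(1−ρ_J²) = sin(π/25) = 0.12533.
So ω* = 2/1.12533 = 1.7773 (Young).
Hence ρ(B_{ω*}) = 1.7773 − 1 = 0.7773.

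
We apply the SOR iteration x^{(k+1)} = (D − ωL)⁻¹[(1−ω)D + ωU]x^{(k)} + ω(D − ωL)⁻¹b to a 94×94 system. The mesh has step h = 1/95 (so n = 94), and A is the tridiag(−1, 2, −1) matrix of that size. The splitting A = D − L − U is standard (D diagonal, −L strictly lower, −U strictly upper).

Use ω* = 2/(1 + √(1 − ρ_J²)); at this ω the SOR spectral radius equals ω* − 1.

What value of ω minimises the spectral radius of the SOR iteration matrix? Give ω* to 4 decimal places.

ω* = 1.9360

[ρ_J] n=94: ρ(B_J) = cos(π/(n+1)) = cos(π/95) = 0.9995.
√(1 − cos²(π/95)) = sin(π/95) ≈ 0.03306.
ω* = 2 / (1 + 0.03306) = 2 / 1.03306 ≈ 1.9360.
At ω = 1.9360 every |λ(B_ω)| = ω−1, so ρ_SOR = 0.9360.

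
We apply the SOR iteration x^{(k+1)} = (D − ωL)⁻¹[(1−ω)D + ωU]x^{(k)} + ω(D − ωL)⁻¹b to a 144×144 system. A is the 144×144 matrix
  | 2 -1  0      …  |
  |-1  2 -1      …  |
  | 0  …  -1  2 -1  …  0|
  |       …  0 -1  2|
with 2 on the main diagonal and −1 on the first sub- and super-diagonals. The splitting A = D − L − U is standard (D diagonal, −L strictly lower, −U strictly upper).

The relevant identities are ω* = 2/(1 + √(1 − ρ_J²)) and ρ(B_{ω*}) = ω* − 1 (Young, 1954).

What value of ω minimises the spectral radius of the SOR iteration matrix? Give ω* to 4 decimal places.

ω* = 1.9576

ρ_J = max_k |cos(kπ/145)| = cos(π/145) = 0.9998
√(1−ρ_J²) simplifies to sin(π/145) = 0.02166.
ω* = 2/(1+0.02166) = 1.9576
At ω = 1.9576 every |λ(B_ω)| = ω−1, so ρ_SOR = 0.9576.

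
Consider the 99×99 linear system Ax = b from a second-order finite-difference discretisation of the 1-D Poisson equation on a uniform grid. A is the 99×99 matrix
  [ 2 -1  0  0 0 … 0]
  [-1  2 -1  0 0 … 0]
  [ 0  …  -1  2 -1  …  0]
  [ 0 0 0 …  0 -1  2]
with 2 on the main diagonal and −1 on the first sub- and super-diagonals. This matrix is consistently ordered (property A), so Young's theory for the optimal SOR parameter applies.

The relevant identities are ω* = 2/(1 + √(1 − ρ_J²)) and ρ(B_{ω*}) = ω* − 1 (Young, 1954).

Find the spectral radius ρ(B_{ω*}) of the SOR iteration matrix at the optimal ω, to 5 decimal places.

[ρ_J] n=99: ρ(B_J) = cos(π/(n+1)) = cos(π/100) = 0.99951.
1 − cos²(π/100) = sin²(π/100) ⇒ √(1−ρ_J²) = sin(π/100) = 0.031411.
ω* = 2 / (1 + 0.031411) = 2 / 1.031411 ≈ 1.93909.
and ρ(B_{ω*}) = 1.93909 − 1 = 0.93909.

ρ_SOR = 0.93909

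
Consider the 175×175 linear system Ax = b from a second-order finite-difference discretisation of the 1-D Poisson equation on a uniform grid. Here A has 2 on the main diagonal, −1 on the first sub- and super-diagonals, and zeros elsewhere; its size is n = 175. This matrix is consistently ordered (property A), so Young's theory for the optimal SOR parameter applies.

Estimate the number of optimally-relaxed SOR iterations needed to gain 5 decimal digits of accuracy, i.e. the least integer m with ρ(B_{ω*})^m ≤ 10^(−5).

m = 323

ρ_J = max_k |cos(kπ/176)| = cos(π/176) = 0.9998407
√(1−ρ_J²) simplifies to sin(π/176) = 0.0178490.
So ω* = 2/1.0178490 = 1.9649280 (Young).
ρ_SOR = ω* − 1 = 1.9649280 − 1 = 0.9649280.
Need (0.9649280)^m ≤ 10^(−5): m ≥ 5·ln10/|ln 0.9649280| = 11.5129/0.0357018 = 322.474 ⇒ m = 323.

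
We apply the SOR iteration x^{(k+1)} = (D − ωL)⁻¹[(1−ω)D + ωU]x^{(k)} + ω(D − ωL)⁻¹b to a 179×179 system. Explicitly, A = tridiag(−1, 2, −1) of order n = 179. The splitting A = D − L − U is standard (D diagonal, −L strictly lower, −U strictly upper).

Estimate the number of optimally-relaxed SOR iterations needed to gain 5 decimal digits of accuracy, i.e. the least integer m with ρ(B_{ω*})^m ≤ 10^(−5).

m = 330

ρ_J = max_k |cos(kπ/180)| = cos(π/180) = 0.9998477
root = sin(π/180) = 0.0174524  (since 1−cos² = sin²).
ω* = 2/(1 + 0.0174524) = 2/1.0174524 = 1.9656939.
[ρ_SOR] ω* − 1 = 0.9656939.
m ≥ 5·ln10 / (−ln 0.9656939) = 329.803; smallest integer m = 330.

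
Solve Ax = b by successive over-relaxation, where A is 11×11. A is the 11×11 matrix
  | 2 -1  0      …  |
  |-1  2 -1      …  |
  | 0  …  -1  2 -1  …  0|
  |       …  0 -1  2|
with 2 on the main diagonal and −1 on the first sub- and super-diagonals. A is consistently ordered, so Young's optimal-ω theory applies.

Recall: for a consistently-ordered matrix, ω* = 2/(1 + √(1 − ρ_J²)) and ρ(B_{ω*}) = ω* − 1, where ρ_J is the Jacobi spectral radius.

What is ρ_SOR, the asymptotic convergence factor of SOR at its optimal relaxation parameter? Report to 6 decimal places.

[ρ_J] n=11: ρ(B_J) = cos(π/(n+1)) = cos(π/12) = 0.965926.
root = sin(π/12) = 0.2588190  (since 1−cos² = sin²).
ω* = 2/(1+0.2588190) = 1.588791
and ρ(B_{ω*}) = 1.588791 − 1 = 0.588791.

ρ_SOR = 0.588791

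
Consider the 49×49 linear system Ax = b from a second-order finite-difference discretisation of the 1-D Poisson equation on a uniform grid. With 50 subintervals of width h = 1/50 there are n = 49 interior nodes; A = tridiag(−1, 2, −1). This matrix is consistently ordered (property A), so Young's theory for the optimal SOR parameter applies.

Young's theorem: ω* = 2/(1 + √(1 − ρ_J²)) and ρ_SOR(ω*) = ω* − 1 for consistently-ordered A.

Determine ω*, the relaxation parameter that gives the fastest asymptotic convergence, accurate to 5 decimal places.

ω* = 1.88184

With n=49, ρ(Jacobi) = cos(π/50) = 0.99803.
root = sin(π/50) = 0.062791  (since 1−cos² = sin²).
ω* = 2/(1+0.062791) = 1.88184
[ρ_SOR] ω* − 1 = 0.88184.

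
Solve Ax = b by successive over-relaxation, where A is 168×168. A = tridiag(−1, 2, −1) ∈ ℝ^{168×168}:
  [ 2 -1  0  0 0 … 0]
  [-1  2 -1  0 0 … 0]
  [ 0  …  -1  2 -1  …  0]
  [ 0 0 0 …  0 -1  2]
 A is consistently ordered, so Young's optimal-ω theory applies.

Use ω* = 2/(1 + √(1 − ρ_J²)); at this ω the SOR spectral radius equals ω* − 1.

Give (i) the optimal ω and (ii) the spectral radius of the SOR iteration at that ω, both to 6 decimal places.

ω* = 1.963502, ρ_SOR = 0.963502

ρ_J = max_k |cos(kπ/169)| = cos(π/169) = 0.999827
√(1 − cos²(π/169)) = sin(π/169) ≈ 0.0185882.
ω* = 2/(1+0.0185882) = 1.963502
ρ_SOR = ω* − 1 = 1.963502 − 1 = 0.963502.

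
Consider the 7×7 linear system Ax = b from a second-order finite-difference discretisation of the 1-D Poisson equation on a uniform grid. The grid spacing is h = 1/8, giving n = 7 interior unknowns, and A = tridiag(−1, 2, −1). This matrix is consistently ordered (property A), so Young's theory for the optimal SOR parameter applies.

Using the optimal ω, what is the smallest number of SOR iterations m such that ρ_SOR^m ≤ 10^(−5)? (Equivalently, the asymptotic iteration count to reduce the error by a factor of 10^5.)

m = 15

[ρ_J] n=7: ρ(B_J) = cos(π/(n+1)) = cos(π/8) = 0.9238795.
1 − cos²(π/8) = sin²(π/8) ⇒ √(1−ρ_J²) = sin(π/8) = 0.3826834.
Then 2/(1+√(1−ρ_J²)) = 2/(1+0.3826834); ω* = 2/1.3826834 = 1.4464627.
and ρ(B_{ω*}) = 1.4464627 − 1 = 0.4464627.
5·ln10 = 11.5129; −ln(0.4464627) = 0.806399; m = ⌈11.5129/0.806399⌉ = ⌈14.277⌉ = 15.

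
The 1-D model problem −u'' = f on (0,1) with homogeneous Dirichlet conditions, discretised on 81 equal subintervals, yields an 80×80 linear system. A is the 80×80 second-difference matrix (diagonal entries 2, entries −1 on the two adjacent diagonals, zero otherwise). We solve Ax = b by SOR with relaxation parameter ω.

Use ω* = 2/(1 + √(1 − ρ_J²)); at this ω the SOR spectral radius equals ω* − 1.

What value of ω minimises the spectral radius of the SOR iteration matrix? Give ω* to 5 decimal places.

ω* = 1.92534

With n=80, ρ(Jacobi) = cos(π/81) = 0.99925.
√(1 − cos²(π/81)) = sin(π/81) ≈ 0.038775.
[ω*] 2 ÷ (1 + 0.038775) = 2 ÷ 1.038775 = 1.92534.
At ω = 1.92534 every |λ(B_ω)| = ω−1, so ρ_SOR = 0.92534.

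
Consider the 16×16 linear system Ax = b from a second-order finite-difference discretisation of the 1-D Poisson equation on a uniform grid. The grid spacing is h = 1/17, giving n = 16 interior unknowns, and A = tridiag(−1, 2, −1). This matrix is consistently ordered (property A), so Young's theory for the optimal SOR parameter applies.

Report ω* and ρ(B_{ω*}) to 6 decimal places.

ω* = 1.689547, ρ_SOR = 0.689547

B_J for the 16×16 system has eigenvalues cos(kπ/17); ρ_J = cos(π/17) = 0.982973.
√(1−ρ_J²) simplifies to sin(π/17) = 0.1837495.
Young: ω* = 2/(1+√(1−ρ_J²)) = 2/(1+0.1837495) = 2/1.1837495 = 1.689547.
At ω = 1.689547 every |λ(B_ω)| = ω−1, so ρ_SOR = 0.689547.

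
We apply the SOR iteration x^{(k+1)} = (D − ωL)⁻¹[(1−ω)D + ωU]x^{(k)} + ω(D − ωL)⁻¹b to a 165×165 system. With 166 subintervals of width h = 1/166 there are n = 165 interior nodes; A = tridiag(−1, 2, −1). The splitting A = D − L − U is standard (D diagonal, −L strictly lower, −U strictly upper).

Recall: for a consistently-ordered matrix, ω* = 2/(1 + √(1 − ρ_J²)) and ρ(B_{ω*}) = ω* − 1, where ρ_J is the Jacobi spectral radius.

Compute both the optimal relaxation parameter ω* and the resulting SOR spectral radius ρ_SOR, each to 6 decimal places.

½·tridiag(1,0,1) at n=165: λ_k = cos(kπ/166); max |λ| at k=1 ⇒ ρ_J = cos(π/166) ≈ 0.999821.
root = sin(π/166) = 0.0189241  (since 1−cos² = sin²).
Young: ω* = 2/(1+√(1−ρ_J²)) = 2/(1+0.0189241) = 2/1.0189241 = 1.962855.
ρ_SOR = ω* − 1 ≈ 0.962855.

ω* = 1.962855, ρ_SOR = 0.962855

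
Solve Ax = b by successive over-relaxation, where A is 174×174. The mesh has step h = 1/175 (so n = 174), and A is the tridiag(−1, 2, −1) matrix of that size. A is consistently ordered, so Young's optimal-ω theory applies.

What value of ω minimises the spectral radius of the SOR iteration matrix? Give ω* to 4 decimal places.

ω* = 1.9647

With n=174, ρ(Jacobi) = cos(π/175) = 0.9998.
√(1 − cos²(π/175)) = sin(π/175) ≈ 0.01795.
ω* = 2/(1+0.01795) = 1.9647
ρ_SOR = ω* − 1 ≈ 0.9647.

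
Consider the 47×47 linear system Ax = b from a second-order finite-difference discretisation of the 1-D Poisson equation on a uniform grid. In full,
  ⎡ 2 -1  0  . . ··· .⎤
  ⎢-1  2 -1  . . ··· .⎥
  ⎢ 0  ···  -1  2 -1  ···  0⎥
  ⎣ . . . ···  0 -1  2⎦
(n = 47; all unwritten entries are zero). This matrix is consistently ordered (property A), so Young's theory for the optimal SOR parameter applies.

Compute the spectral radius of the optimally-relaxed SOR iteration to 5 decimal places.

ρ_SOR = 0.87722

B_J for the 47×47 system has eigenvalues cos(kπ/48); ρ_J = cos(π/48) = 0.99786.
√(1−ρ_J²) simplifies to sin(π/48) = 0.065403.
ω* = 2 / (1 + 0.065403) = 2 / 1.065403 ≈ 1.87722.
At ω = 1.87722 every |λ(B_ω)| = ω−1, so ρ_SOR = 0.87722.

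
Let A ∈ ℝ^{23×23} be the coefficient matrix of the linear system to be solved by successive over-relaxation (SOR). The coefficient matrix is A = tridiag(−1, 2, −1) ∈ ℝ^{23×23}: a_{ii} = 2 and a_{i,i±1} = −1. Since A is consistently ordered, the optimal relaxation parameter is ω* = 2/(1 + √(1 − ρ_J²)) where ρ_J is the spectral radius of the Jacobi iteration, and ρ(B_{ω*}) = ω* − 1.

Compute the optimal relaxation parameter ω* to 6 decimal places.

n=23: λ(B_J) = 1 − λ(A)/2 = cos(kπ/24); k=1 gives ρ_J = 0.991445.
1 − cos²(π/24) = sin²(π/24) ⇒ √(1−ρ_J²) = sin(π/24) = 0.1305262.
ω* = 2/(1 + 0.1305262) = 2/1.1305262 = 1.769088.
ρ(B_{ω*}) = ω*−1 = 0.769088

ω* = 1.769088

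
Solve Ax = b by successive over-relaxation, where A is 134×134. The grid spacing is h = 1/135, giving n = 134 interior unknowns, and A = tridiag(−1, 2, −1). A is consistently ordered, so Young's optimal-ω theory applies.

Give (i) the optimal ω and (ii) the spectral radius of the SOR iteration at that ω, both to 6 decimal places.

spectrum of D⁻¹(L+U) = {cos(kπ/135) : 1≤k≤134}; ρ_J = cos(π/135) = 0.999729.
√(1−ρ_J²) simplifies to sin(π/135) = 0.0232690.
[ω*] 2 ÷ (1 + 0.0232690) = 2 ÷ 1.0232690 = 1.954520.
ρ_SOR = ω* − 1 = 1.954520 − 1 = 0.954520.

ω* = 1.954520, ρ_SOR = 0.954520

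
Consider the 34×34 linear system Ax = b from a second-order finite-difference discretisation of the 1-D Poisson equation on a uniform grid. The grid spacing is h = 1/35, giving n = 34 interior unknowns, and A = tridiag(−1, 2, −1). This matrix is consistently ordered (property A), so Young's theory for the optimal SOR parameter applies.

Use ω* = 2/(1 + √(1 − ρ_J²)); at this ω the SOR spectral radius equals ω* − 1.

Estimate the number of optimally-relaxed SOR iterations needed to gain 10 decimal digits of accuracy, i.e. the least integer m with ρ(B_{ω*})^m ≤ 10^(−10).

With n=34, ρ(Jacobi) = cos(π/35) = 0.9959743.
√(1 − cos²(π/35)) = sin(π/35) ≈ 0.0896393.
ω* = 2/(1 + 0.0896393) = 2/1.0896393 = 1.8354698.
Hence ρ(B_{ω*}) = 1.8354698 − 1 = 0.8354698.
Need (0.8354698)^m ≤ 10^(−10): m ≥ 10·ln10/|ln 0.8354698| = 23.0259/0.179761 = 128.092 ⇒ m = 129.

m = 129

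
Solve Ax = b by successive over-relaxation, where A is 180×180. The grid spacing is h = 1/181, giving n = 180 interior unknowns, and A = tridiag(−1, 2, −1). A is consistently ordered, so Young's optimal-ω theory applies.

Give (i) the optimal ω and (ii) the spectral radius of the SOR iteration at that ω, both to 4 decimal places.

½·tridiag(1,0,1) at n=180: λ_k = cos(kπ/181); max |λ| at k=1 ⇒ ρ_J = cos(π/181) ≈ 0.9998.
√(1−ρ_J²) simplifies to sin(π/181) = 0.01736.
ω* = 2/(1 + 0.01736) = 2/1.01736 = 1.9659.
and ρ(B_{ω*}) = 1.9659 − 1 = 0.9659.

ω* = 1.9659, ρ_SOR = 0.9659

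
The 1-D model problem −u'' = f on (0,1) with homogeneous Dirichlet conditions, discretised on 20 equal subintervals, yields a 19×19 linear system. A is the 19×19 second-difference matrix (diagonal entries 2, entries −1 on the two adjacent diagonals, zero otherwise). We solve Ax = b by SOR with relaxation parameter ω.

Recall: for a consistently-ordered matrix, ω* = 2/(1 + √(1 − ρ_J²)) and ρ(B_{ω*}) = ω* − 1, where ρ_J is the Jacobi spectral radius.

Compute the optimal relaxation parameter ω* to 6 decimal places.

ω* = 1.729454

spectrum of D⁻¹(L+U) = {cos(kπ/20) : 1≤k≤19}; ρ_J = cos(π/20) = 0.987688.
root = sin(π/20) = 0.1564345  (since 1−cos² = sin²).
ω* = 2/(1+0.1564345) = 1.729454
[ρ_SOR] ω* − 1 = 0.729454.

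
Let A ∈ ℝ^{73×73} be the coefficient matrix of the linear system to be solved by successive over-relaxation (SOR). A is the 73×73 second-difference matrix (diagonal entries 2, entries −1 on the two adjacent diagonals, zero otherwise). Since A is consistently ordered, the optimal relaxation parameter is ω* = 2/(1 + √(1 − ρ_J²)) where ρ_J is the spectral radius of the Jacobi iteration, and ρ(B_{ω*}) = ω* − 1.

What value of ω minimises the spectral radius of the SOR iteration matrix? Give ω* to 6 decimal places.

spectrum of D⁻¹(L+U) = {cos(kπ/74) : 1≤k≤73}; ρ_J = cos(π/74) = 0.999099.
root = sin(π/74) = 0.0424412  (since 1−cos² = sin²).
Young: ω* = 2/(1+√(1−ρ_J²)) = 2/(1+0.0424412) = 2/1.0424412 = 1.918573.
and ρ(B_{ω*}) = 1.918573 − 1 = 0.918573.

ω* = 1.918573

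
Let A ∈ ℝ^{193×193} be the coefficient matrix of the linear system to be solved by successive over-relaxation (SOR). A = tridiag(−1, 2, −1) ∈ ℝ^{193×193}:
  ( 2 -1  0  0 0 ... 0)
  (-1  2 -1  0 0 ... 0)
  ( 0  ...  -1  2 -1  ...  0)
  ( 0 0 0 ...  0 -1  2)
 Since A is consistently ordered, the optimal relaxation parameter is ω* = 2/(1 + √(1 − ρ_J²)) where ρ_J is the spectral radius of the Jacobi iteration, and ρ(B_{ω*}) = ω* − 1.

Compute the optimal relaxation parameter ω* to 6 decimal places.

ω* = 1.968130

[ρ_J] n=193: ρ(B_J) = cos(π/(n+1)) = cos(π/194) = 0.999869.
√(1−ρ_J²) simplifies to sin(π/194) = 0.0161931.
ω* = 2 / (1 + 0.0161931) = 2 / 1.0161931 ≈ 1.968130.
and ρ(B_{ω*}) = 1.968130 − 1 = 0.968130.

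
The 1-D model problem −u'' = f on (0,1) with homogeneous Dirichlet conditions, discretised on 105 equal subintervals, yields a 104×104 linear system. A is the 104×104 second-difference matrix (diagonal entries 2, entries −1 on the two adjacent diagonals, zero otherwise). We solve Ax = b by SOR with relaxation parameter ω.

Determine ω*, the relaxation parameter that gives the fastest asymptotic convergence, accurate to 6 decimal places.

With n=104, ρ(Jacobi) = cos(π/105) = 0.999552.
1 − cos²(π/105) = sin²(π/105) ⇒ √(1−ρ_J²) = sin(π/105) = 0.0299155.
ω* = 2 / (1 + 0.0299155) = 2 / 1.0299155 ≈ 1.941907.
ρ_SOR = ω* − 1 ≈ 0.941907.

ω* = 1.941907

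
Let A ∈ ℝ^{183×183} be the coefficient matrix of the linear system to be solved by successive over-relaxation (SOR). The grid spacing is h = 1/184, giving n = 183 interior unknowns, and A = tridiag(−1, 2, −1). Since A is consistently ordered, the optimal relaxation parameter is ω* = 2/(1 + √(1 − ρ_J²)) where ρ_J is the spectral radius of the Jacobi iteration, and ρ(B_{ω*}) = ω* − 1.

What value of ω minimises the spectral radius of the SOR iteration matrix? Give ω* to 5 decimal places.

ρ_J = max_k |cos(kπ/184)| = cos(π/184) = 0.99985
√(1 − cos²(π/184)) = sin(π/184) ≈ 0.017073.
Then 2/(1+√(1−ρ_J²)) = 2/(1+0.017073); ω* = 2/1.017073 = 1.96643.
ρ_SOR = ω* − 1 ≈ 0.96643.

ω* = 1.96643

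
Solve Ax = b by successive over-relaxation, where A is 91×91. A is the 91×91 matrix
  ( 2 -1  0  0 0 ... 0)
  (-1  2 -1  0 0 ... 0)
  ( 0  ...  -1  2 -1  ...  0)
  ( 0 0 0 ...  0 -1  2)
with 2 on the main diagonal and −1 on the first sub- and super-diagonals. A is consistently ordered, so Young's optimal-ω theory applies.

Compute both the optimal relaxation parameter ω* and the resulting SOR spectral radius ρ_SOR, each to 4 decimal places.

ω* = 1.9340, ρ_SOR = 0.9340

½·tridiag(1,0,1) at n=91: λ_k = cos(kπ/92); max |λ| at k=1 ⇒ ρ_J = cos(π/92) ≈ 0.9994.
√(1−ρ_J²) simplifies to sin(π/92) = 0.03414.
Young: ω* = 2/(1+√(1−ρ_J²)) = 2/(1+0.03414) = 2/1.03414 = 1.9340.
[ρ_SOR] ω* − 1 = 0.9340.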